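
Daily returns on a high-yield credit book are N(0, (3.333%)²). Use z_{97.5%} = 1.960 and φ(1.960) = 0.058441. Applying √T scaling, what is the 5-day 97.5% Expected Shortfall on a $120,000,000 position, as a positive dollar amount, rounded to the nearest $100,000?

$20,900,000

σ_{5d} = 3.333% × √5 = 7.453%.
ES multiplier = φ(z)/(1−α) = 0.058441/0.025 = 2.338.
ES = 7.453% × 2.338 = 17.425%; on $120,000,000: $20,910,000.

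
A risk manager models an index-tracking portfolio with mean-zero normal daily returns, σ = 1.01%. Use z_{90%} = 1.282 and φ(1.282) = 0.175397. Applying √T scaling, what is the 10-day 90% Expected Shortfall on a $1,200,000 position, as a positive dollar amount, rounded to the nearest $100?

σ_{10d} = 1.01% × √10 = 3.194%.
ES multiplier = φ(z)/(1−α) = 0.175397/0.1 = 1.754.
ES = 3.194% × 1.754 = 5.602%; on $1,200,000: $67,224.

$67,200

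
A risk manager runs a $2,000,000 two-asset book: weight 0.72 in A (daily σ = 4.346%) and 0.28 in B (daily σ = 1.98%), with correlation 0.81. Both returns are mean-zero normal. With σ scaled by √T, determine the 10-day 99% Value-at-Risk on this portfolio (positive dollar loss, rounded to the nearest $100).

$528,600

σ_p = √(0.72²·4.346² + 0.28²·1.98² + 2·0.81·0.72·0.28·4.346·1.98) = 3.593%.
σ_{10d} = 3.593% × √10 = 11.362%.
z(99%) = 2.326.
VaR = 2.326 × 11.362% = 26.428%; on $2,000,000 that is $528,560.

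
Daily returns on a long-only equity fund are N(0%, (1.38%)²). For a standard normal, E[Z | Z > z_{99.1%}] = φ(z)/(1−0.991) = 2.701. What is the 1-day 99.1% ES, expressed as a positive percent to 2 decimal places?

ES = 1.38% × 2.701 = 3.727%.

3.73%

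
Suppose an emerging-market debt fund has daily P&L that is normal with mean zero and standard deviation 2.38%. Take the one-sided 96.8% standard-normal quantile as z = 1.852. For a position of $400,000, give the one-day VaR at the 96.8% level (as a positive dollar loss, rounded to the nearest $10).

VaR = z·σ = 1.852 × 2.38% = 4.408%.
On $400,000: 0.04408 × $400,000 = $17,632.

$17,630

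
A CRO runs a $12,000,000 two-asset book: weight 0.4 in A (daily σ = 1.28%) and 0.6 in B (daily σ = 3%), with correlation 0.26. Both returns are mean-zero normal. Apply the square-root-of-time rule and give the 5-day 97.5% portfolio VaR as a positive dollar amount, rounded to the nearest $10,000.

σ_p = √(0.4²·1.28² + 0.6²·3² + 2·0.26·0.4·0.6·1.28·3) = 1.995%.
σ_{5d} = 1.995% × √5 = 4.461%.
z(97.5%) = 1.960.
VaR = 1.960 × 4.461% = 8.744%; on $12,000,000 that is $1,049,280.

$1,050,000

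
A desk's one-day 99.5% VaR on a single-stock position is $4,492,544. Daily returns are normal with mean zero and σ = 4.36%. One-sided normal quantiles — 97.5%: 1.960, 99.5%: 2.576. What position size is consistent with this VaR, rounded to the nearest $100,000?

VaR as a fraction of value: z·σ = 2.576 × 4.36% = 11.2314%.
Position = $4,492,544 / 0.112314 = $40,000,000.

$40,000,000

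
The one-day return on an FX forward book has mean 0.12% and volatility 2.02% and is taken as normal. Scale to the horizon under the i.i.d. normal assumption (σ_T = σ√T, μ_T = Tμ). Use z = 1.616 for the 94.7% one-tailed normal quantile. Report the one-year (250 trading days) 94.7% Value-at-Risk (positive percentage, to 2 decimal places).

21.61%

σ_{250d} = 2.02% × √250 = 31.939%; μ_{250d} = 250 × 0.12% = 30.000%.
VaR = −(30.000%) + 1.616 × 31.939% = 21.613%.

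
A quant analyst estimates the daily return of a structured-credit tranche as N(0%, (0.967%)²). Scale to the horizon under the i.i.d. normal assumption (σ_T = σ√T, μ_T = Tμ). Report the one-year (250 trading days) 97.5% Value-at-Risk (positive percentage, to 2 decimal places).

At 97.5%, z = 1.960.
σ_{250d} = 0.967% × √250 = 15.290%.
VaR = 1.960 × 15.290% = 29.968%.

29.97%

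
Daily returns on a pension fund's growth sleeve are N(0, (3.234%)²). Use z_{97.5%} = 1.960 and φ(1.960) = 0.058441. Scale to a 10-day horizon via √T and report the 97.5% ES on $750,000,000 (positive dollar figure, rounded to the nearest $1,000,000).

σ_{10d} = 3.234% × √10 = 10.227%.
ES multiplier = φ(z)/(1−α) = 0.058441/0.025 = 2.338.
ES = 10.227% × 2.338 = 23.911%; on $750,000,000: $179,332,500.

$179,000,000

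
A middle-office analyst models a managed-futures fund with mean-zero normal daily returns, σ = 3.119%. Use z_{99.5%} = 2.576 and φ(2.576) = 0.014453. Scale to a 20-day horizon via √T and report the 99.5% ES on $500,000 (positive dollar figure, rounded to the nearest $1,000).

σ_{20d} = 3.119% × √20 = 13.949%.
ES multiplier = φ(z)/(1−α) = 0.014453/0.005 = 2.891.
ES = 13.949% × 2.891 = 40.327%; on $500,000: $201,635.

$202,000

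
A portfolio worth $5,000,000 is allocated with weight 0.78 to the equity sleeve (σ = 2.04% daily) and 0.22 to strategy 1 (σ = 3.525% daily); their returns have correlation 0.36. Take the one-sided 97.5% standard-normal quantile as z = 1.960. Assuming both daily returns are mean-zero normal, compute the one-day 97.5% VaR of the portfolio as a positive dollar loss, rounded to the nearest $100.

σ_p² = 0.78²·2.04² + 0.22²·3.525² + 2·0.36·0.78·0.22·2.04·3.525 = 4.0218 (%²).
σ_p = √4.0218 = 2.005%.
VaR = 1.960 × 2.005% = 3.930%; on $5,000,000 that is $196,500.

$196,500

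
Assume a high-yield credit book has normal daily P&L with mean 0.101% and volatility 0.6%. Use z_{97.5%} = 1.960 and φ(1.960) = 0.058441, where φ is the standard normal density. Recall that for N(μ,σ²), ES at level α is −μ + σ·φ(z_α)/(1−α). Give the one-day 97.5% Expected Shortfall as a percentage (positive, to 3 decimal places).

1.302%

Tail multiplier: φ(z)/(1−α) = 0.058441 / 0.025 = 2.338.
ES = −(0.101%) + 0.6% × 2.338 = 1.302%.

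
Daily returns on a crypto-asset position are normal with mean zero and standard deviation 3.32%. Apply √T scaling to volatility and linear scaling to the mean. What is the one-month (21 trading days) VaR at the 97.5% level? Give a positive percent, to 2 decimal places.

At 97.5%, z = 1.960.
σ_{21d} = 3.32% × √21 = 15.214%.
VaR = 1.960 × 15.214% = 29.819%.

29.82%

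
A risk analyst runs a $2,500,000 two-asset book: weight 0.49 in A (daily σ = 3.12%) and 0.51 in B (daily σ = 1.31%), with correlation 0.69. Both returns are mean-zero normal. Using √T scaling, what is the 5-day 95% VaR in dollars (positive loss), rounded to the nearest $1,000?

σ_p = √(0.49²·3.12² + 0.51²·1.31² + 2·0.69·0.49·0.51·3.12·1.31) = 2.048%.
σ_{5d} = 2.048% × √5 = 4.579%.
z(95%) = 1.645.
VaR = 1.645 × 4.579% = 7.532%; on $2,500,000 that is $188,300.

$188,000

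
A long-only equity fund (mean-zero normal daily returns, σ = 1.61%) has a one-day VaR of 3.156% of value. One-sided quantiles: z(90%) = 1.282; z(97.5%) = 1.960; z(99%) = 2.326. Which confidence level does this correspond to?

97.5%

Implied z = VaR/σ = 3.156 / 1.61 = 1.960.
This matches z(97.5%) = 1.960.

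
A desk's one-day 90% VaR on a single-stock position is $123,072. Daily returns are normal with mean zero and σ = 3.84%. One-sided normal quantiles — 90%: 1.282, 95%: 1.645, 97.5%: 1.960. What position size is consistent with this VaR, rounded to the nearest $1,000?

VaR as a fraction of value: z·σ = 1.282 × 3.84% = 4.92288%.
Position = $123,072 / 0.0492288 = $2,500,000.

$2,500,000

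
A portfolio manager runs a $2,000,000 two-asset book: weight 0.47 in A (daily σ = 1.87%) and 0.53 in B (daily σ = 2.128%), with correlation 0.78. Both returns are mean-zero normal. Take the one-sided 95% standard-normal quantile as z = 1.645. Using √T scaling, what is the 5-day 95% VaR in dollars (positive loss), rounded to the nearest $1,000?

$139,000

σ_p = √(0.47²·1.87² + 0.53²·2.128² + 2·0.78·0.47·0.53·1.87·2.128) = 1.895%.
σ_{5d} = 1.895% × √5 = 4.237%.
VaR = 1.645 × 4.237% = 6.970%; on $2,000,000 that is $139,400.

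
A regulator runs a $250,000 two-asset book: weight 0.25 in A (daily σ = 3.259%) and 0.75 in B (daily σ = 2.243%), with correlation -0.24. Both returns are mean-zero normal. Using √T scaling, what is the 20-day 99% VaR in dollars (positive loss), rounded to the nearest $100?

$43,800

σ_p = √(0.25²·3.259² + 0.75²·2.243² + 2·-0.24·0.25·0.75·3.259·2.243) = 1.684%.
σ_{20d} = 1.684% × √20 = 7.531%.
z(99%) = 2.326.
VaR = 2.326 × 7.531% = 17.517%; on $250,000 that is $43,792.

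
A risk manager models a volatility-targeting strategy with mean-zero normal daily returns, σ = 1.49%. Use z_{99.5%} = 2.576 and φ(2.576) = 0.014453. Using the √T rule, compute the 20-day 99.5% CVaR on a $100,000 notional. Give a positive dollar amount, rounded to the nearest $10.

$19,260

σ_{20d} = 1.49% × √20 = 6.663%.
ES multiplier = φ(z)/(1−α) = 0.014453/0.005 = 2.891.
ES = 6.663% × 2.891 = 19.263%; on $100,000: $19,263.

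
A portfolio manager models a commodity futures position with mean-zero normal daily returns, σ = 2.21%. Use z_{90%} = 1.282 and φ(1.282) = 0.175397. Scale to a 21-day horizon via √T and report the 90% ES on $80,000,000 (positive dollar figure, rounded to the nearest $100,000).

$14,200,000

σ_{21d} = 2.21% × √21 = 10.127%.
ES multiplier = φ(z)/(1−α) = 0.175397/0.1 = 1.754.
ES = 10.127% × 1.754 = 17.763%; on $80,000,000: $14,210,400.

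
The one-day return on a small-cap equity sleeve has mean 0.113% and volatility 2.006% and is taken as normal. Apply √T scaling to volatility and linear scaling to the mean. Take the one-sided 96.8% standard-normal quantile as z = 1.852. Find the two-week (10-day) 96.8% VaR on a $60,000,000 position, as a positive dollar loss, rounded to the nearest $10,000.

σ_{10d} = 2.006% × √10 = 6.344%; μ_{10d} = 10 × 0.113% = 1.130%.
VaR = −(1.130%) + 1.852 × 6.344% = 10.619%.
On $60,000,000: 0.10619 × $60,000,000 = $6,371,400.

$6,370,000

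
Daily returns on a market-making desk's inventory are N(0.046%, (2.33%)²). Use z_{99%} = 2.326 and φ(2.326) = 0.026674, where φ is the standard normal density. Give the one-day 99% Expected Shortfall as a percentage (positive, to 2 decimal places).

Tail multiplier: φ(z)/(1−α) = 0.026674 / 0.01 = 2.667.
ES = −(0.046%) + 2.33% × 2.667 = 6.168%.

6.17%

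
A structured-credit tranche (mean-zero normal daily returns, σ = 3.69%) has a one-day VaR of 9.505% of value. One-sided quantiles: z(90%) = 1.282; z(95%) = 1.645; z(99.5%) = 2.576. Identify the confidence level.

99.5%

Implied z = VaR/σ = 9.505 / 3.69 = 2.576.
This matches z(99.5%) = 2.576.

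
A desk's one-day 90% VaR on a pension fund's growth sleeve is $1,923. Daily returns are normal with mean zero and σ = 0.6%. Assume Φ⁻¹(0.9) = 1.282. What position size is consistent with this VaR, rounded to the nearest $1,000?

$250,000

VaR as a fraction of value: z·σ = 1.282 × 0.6% = 0.7692%.
Position = $1,923 / 0.007692 = $250,000.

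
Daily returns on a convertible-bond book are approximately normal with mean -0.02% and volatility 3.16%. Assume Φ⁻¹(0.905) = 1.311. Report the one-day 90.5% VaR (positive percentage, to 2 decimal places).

4.16%

VaR = −μ + z·σ = −(-0.02%) + 1.311 × 3.16% = 4.163%.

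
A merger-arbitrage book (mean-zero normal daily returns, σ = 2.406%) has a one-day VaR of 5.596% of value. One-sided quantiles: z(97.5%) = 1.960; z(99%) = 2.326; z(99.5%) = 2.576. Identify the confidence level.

Implied z = VaR/σ = 5.596 / 2.406 = 2.326.
This matches z(99%) = 2.326.

99%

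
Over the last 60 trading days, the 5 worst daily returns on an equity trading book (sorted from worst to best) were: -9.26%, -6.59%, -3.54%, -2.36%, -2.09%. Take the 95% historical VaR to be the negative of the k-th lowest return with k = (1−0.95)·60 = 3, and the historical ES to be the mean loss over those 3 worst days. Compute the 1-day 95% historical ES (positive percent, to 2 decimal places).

The 3 worst returns sum to -19.39%.
ES = −(-19.39%) / 3 = 6.4633…% ≈ 6.46%.

6.46%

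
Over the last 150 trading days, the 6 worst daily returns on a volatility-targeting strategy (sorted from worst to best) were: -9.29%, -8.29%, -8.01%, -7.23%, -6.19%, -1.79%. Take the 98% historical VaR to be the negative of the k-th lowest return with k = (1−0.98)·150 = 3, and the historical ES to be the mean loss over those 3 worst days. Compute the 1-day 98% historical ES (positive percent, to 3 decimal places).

8.530%

The 3 worst returns sum to -25.59%.
ES = −(-25.59%) / 3 = 8.53% ≈ 8.530%.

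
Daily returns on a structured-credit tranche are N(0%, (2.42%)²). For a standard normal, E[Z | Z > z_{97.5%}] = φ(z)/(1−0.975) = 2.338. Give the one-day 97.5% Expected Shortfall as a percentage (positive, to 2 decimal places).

ES = 2.42% × 2.338 = 5.658%.

5.66%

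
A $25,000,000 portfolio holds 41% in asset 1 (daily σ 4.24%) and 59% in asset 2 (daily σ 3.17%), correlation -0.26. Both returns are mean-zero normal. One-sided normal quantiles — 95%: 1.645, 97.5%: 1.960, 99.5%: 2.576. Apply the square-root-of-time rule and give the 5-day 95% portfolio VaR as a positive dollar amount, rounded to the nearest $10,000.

σ_p = √(0.41²·4.24² + 0.59²·3.17² + 2·-0.26·0.41·0.59·4.24·3.17) = 2.198%.
σ_{5d} = 2.198% × √5 = 4.915%.
VaR = 1.645 × 4.915% = 8.085%; on $25,000,000 that is $2,021,250.

$2,020,000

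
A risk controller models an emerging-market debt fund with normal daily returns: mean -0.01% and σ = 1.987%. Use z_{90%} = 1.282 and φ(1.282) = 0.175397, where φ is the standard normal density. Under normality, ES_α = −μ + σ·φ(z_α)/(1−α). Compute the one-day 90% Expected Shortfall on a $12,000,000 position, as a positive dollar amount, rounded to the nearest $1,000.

Tail multiplier: φ(z)/(1−α) = 0.175397 / 0.1 = 1.754.
ES = −(-0.01%) + 1.987% × 1.754 = 3.495%.
On $12,000,000: 0.03495 × $12,000,000 = $419,400.

$419,000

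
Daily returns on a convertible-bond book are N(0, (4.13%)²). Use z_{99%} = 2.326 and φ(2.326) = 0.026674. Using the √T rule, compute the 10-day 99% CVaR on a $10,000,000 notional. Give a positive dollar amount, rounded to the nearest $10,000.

$3,480,000

σ_{10d} = 4.13% × √10 = 13.060%.
ES multiplier = φ(z)/(1−α) = 0.026674/0.01 = 2.667.
ES = 13.060% × 2.667 = 34.831%; on $10,000,000: $3,483,100.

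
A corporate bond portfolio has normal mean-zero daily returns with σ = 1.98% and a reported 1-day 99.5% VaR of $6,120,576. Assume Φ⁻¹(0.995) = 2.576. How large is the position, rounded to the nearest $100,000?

$120,000,000

VaR as a fraction of value: z·σ = 2.576 × 1.98% = 5.10048%.
Position = $6,120,576 / 0.0510048 = $120,000,000.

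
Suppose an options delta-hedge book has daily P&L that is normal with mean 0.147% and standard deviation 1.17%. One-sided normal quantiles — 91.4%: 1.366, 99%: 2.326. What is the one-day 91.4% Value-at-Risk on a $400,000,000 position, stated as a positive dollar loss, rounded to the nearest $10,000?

$5,800,000

VaR = −μ + z·σ = −(0.147%) + 1.366 × 1.17% = 1.451%.
On $400,000,000: 0.01451 × $400,000,000 = $5,804,000.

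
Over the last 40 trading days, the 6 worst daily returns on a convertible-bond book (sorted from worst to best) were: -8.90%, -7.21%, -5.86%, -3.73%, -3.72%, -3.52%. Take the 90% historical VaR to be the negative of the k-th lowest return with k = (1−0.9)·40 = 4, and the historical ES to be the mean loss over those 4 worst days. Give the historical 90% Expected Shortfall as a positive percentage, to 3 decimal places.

6.425%

The 4 worst returns sum to -25.70%.
ES = −(-25.70%) / 4 = 6.425%.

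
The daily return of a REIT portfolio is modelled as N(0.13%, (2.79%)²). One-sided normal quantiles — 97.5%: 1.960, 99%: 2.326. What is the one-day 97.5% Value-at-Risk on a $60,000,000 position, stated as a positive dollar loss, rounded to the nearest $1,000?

$3,203,000

VaR = −μ + z·σ = −(0.13%) + 1.960 × 2.79% = 5.338%.
On $60,000,000: 0.05338 × $60,000,000 = $3,202,800.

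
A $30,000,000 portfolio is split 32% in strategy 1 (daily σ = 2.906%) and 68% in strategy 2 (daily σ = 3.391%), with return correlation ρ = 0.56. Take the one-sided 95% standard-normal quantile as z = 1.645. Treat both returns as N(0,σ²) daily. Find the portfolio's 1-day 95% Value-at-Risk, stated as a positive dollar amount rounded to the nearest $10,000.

$1,450,000

σ_p² = 0.32²·2.906² + 0.68²·3.391² + 2·0.56·0.32·0.68·2.906·3.391 = 8.5834 (%²).
σ_p = √8.5834 = 2.930%.
VaR = 1.645 × 2.930% = 4.820%; on $30,000,000 that is $1,446,000.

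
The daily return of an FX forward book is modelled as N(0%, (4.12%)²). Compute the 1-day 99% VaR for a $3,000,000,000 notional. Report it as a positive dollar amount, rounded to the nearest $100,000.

At 99% one-sided, z = 2.326.
VaR = z·σ = 2.326 × 4.12% = 9.583%.
On $3,000,000,000: 0.09583 × $3,000,000,000 = $287,490,000.

$287,500,000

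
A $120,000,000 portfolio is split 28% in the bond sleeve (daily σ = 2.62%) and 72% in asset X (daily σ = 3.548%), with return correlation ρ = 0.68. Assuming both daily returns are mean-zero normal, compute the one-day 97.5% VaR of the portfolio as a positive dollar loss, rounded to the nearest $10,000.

σ_p² = 0.28²·2.62² + 0.72²·3.548² + 2·0.68·0.28·0.72·2.62·3.548 = 9.6126 (%²).
σ_p = √9.6126 = 3.100%.
At 97.5%, z = 1.960.
VaR = 1.960 × 3.100% = 6.076%; on $120,000,000 that is $7,291,200.

$7,290,000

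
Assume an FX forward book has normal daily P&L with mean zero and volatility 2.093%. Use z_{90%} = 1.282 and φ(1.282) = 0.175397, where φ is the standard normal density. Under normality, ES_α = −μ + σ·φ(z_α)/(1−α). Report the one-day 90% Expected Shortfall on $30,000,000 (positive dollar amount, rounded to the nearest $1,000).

$1,101,000

Tail multiplier: φ(z)/(1−α) = 0.175397 / 0.1 = 1.754.
ES = 2.093% × 1.754 = 3.671%.
On $30,000,000: 0.03671 × $30,000,000 = $1,101,300.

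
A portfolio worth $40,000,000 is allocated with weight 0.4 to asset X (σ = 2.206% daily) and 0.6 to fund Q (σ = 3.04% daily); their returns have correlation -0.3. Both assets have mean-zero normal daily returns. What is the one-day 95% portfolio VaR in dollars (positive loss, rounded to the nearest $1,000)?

$1,166,000

σ_p² = 0.4²·2.206² + 0.6²·3.04² + 2·-0.3·0.4·0.6·2.206·3.04 = 3.1399 (%²).
σ_p = √3.1399 = 1.772%.
At 95%, z = 1.645.
VaR = 1.645 × 1.772% = 2.915%; on $40,000,000 that is $1,166,000.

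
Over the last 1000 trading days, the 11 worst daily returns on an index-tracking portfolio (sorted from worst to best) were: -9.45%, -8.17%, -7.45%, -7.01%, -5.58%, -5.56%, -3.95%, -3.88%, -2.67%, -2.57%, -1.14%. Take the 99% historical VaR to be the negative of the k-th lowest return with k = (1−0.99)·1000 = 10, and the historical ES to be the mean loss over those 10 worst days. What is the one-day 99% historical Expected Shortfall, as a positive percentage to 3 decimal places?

The 10 worst returns sum to -56.29%.
ES = −(-56.29%) / 10 = 5.629%.

5.629%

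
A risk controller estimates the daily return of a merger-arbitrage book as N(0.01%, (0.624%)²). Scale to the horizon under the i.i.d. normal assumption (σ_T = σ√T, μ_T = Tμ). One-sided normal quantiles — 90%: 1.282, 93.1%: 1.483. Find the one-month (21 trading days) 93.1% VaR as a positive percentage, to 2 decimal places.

σ_{21d} = 0.624% × √21 = 2.860%; μ_{21d} = 21 × 0.01% = 0.210%.
VaR = −(0.210%) + 1.483 × 2.860% = 4.031%.

4.03%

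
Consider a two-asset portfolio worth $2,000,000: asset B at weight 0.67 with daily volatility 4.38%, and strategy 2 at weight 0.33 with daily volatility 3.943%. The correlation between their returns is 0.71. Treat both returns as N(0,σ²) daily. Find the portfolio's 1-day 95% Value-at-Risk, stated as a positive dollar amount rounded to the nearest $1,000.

σ_p² = 0.67²·4.38² + 0.33²·3.943² + 2·0.71·0.67·0.33·4.38·3.943 = 15.7272 (%²).
σ_p = √15.7272 = 3.966%.
At 95%, z = 1.645.
VaR = 1.645 × 3.966% = 6.524%; on $2,000,000 that is $130,480.

$130,000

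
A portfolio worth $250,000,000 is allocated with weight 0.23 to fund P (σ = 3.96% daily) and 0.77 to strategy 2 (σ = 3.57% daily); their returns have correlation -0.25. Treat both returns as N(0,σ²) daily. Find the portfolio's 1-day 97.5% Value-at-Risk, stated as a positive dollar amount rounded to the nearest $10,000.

$13,090,000

σ_p² = 0.23²·3.96² + 0.77²·3.57² + 2·-0.25·0.23·0.77·3.96·3.57 = 7.1342 (%²).
σ_p = √7.1342 = 2.671%.
At 97.5%, z = 1.960.
VaR = 1.960 × 2.671% = 5.235%; on $250,000,000 that is $13,087,500.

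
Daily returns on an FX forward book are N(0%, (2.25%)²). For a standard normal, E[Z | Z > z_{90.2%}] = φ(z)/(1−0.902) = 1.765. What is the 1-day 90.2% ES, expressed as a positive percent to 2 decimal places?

3.97%

ES = 2.25% × 1.765 = 3.971%.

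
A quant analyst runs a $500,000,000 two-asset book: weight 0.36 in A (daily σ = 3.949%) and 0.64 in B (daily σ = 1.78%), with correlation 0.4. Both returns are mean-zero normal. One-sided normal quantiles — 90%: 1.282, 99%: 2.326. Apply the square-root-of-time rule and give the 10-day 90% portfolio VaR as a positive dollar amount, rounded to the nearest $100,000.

σ_p = √(0.36²·3.949² + 0.64²·1.78² + 2·0.4·0.36·0.64·3.949·1.78) = 2.148%.
σ_{10d} = 2.148% × √10 = 6.793%.
VaR = 1.282 × 6.793% = 8.709%; on $500,000,000 that is $43,545,000.

$43,500,000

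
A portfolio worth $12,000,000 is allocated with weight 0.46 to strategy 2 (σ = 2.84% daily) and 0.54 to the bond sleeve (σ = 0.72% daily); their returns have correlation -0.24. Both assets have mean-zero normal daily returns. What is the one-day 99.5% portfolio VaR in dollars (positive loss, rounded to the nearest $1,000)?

σ_p² = 0.46²·2.84² + 0.54²·0.72² + 2·-0.24·0.46·0.54·2.84·0.72 = 1.6140 (%²).
σ_p = √1.6140 = 1.270%.
At 99.5%, z = 2.576.
VaR = 2.576 × 1.270% = 3.272%; on $12,000,000 that is $392,640.

$393,000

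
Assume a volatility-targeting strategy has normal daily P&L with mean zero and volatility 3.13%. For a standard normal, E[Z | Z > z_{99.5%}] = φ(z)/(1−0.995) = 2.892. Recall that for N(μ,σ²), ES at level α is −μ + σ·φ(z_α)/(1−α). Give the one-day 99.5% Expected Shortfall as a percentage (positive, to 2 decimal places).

9.05%

ES = 3.13% × 2.892 = 9.052%.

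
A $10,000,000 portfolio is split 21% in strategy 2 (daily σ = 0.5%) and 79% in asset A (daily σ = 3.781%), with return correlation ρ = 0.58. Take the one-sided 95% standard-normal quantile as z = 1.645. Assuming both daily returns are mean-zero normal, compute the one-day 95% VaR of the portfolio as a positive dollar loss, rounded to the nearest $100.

σ_p² = 0.21²·0.5² + 0.79²·3.781² + 2·0.58·0.21·0.79·0.5·3.781 = 9.2969 (%²).
σ_p = √9.2969 = 3.049%.
VaR = 1.645 × 3.049% = 5.016%; on $10,000,000 that is $501,600.

$501,600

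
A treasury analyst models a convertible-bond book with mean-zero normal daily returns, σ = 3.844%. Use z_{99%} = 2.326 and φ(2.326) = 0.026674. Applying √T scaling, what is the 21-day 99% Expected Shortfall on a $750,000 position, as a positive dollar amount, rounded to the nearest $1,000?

σ_{21d} = 3.844% × √21 = 17.615%.
ES multiplier = φ(z)/(1−α) = 0.026674/0.01 = 2.667.
ES = 17.615% × 2.667 = 46.979%; on $750,000: $352,342.

$352,000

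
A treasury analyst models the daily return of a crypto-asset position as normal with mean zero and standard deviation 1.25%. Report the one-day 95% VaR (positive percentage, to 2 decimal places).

2.06%

At 95% one-sided, z = 1.645.
VaR = z·σ = 1.645 × 1.25% = 2.056%.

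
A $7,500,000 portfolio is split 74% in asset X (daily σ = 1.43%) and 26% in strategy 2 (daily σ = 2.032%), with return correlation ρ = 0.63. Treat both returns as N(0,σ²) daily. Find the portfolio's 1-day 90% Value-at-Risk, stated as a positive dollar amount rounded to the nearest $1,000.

σ_p² = 0.74²·1.43² + 0.26²·2.032² + 2·0.63·0.74·0.26·1.43·2.032 = 2.1033 (%²).
σ_p = √2.1033 = 1.450%.
At 90%, z = 1.282.
VaR = 1.282 × 1.450% = 1.859%; on $7,500,000 that is $139,425.

$139,000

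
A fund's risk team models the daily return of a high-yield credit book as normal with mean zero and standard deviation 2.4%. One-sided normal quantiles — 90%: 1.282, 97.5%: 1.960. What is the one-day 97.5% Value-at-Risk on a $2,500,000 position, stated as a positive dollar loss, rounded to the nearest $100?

VaR = z·σ = 1.960 × 2.4% = 4.704%.
On $2,500,000: 0.04704 × $2,500,000 = $117,600.

$117,600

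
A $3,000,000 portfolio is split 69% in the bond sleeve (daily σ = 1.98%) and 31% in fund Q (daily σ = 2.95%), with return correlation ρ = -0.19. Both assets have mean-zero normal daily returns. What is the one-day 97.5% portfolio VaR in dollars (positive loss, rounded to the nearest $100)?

$87,800

σ_p² = 0.69²·1.98² + 0.31²·2.95² + 2·-0.19·0.69·0.31·1.98·2.95 = 2.2280 (%²).
σ_p = √2.2280 = 1.493%.
At 97.5%, z = 1.960.
VaR = 1.960 × 1.493% = 2.926%; on $3,000,000 that is $87,780.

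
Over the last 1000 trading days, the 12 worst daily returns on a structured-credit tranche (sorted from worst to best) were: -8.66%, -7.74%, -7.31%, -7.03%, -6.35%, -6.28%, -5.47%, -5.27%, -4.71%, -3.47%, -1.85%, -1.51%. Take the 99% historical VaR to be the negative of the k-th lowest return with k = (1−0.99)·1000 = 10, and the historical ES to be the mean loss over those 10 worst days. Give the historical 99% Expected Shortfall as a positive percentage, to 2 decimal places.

The 10 worst returns sum to -62.29%.
ES = −(-62.29%) / 10 = 6.229% ≈ 6.23%.

6.23%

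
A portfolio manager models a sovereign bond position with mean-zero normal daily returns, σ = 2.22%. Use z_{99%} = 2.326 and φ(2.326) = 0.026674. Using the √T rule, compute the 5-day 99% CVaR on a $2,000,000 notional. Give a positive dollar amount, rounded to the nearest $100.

$264,800

σ_{5d} = 2.22% × √5 = 4.964%.
ES multiplier = φ(z)/(1−α) = 0.026674/0.01 = 2.667.
ES = 4.964% × 2.667 = 13.239%; on $2,000,000: $264,780.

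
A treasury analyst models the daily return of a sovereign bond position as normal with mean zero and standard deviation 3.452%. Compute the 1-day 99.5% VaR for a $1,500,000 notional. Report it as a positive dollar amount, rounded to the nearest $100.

$133,400

At 99.5% one-sided, z = 2.576.
VaR = z·σ = 2.576 × 3.452% = 8.892%.
On $1,500,000: 0.08892 × $1,500,000 = $133,380.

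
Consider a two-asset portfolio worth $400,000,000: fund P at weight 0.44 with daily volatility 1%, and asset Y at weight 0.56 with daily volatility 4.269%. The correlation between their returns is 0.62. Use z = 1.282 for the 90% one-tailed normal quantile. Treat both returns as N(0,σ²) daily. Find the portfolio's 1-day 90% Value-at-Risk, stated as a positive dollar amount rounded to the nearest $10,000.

$13,770,000

σ_p² = 0.44²·1² + 0.56²·4.269² + 2·0.62·0.44·0.56·1·4.269 = 7.2131 (%²).
σ_p = √7.2131 = 2.686%.
VaR = 1.282 × 2.686% = 3.443%; on $400,000,000 that is $13,772,000.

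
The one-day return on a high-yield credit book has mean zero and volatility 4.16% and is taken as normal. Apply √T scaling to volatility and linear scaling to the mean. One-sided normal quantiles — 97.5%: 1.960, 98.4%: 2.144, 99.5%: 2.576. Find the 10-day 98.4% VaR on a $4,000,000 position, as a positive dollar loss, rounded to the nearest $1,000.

$1,128,000

σ_{10d} = 4.16% × √10 = 13.155%.
VaR = 2.144 × 13.155% = 28.204%.
On $4,000,000: 0.28204 × $4,000,000 = $1,128,160.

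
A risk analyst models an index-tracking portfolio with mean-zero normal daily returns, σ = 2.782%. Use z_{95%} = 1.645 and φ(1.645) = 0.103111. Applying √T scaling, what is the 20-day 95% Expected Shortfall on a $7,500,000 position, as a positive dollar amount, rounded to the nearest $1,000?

σ_{20d} = 2.782% × √20 = 12.441%.
ES multiplier = φ(z)/(1−α) = 0.103111/0.05 = 2.062.
ES = 12.441% × 2.062 = 25.653%; on $7,500,000: $1,923,975.

$1,924,000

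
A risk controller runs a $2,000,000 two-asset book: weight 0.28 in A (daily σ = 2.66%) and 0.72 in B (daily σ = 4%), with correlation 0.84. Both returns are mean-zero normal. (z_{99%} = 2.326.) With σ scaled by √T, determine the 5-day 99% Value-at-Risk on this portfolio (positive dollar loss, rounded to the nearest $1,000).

$367,000

σ_p = √(0.28²·2.66² + 0.72²·4² + 2·0.84·0.28·0.72·2.66·4) = 3.529%.
σ_{5d} = 3.529% × √5 = 7.891%.
VaR = 2.326 × 7.891% = 18.354%; on $2,000,000 that is $367,080.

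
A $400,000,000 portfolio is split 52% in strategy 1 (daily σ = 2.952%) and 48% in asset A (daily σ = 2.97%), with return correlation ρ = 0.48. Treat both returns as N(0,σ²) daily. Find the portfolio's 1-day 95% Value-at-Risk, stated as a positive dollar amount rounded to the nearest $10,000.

σ_p² = 0.52²·2.952² + 0.48²·2.97² + 2·0.48·0.52·0.48·2.952·2.97 = 6.4895 (%²).
σ_p = √6.4895 = 2.547%.
At 95%, z = 1.645.
VaR = 1.645 × 2.547% = 4.190%; on $400,000,000 that is $16,760,000.

$16,760,000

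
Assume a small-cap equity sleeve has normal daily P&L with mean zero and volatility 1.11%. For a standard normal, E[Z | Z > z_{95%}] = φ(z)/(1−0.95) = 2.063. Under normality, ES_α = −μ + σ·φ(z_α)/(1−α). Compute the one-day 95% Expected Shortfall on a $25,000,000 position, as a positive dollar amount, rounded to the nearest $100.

$572,500

ES = 1.11% × 2.063 = 2.290%.
On $25,000,000: 0.02290 × $25,000,000 = $572,500.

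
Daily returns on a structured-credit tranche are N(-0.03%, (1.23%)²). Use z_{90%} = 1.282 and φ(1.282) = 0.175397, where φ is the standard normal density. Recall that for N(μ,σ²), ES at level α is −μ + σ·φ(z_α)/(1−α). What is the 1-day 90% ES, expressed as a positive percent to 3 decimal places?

2.187%

Tail multiplier: φ(z)/(1−α) = 0.175397 / 0.1 = 1.754.
ES = −(-0.03%) + 1.23% × 1.754 = 2.187%.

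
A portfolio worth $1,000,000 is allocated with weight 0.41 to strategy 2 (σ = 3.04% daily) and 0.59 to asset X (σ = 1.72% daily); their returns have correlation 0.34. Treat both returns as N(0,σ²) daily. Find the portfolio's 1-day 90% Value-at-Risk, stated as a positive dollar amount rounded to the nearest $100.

σ_p² = 0.41²·3.04² + 0.59²·1.72² + 2·0.34·0.41·0.59·3.04·1.72 = 3.4434 (%²).
σ_p = √3.4434 = 1.856%.
At 90%, z = 1.282.
VaR = 1.282 × 1.856% = 2.379%; on $1,000,000 that is $23,790.

$23,800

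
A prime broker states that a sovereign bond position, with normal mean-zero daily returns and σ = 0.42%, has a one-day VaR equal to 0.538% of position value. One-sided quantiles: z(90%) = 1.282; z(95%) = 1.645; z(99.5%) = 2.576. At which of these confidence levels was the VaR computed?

90%

Implied z = VaR/σ = 0.538 / 0.42 = 1.281.
This matches z(90%) = 1.282.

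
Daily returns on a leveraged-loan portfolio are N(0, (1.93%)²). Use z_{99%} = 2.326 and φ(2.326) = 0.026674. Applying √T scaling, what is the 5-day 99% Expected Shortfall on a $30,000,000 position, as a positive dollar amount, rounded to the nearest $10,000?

$3,450,000

σ_{5d} = 1.93% × √5 = 4.316%.
ES multiplier = φ(z)/(1−α) = 0.026674/0.01 = 2.667.
ES = 4.316% × 2.667 = 11.511%; on $30,000,000: $3,453,300.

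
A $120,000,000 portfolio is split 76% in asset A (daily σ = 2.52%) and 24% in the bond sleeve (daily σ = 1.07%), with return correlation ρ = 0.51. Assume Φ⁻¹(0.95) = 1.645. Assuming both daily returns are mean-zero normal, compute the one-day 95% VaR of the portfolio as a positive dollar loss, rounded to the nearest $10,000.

$4,060,000

σ_p² = 0.76²·2.52² + 0.24²·1.07² + 2·0.51·0.76·0.24·2.52·1.07 = 4.2356 (%²).
σ_p = √4.2356 = 2.058%.
VaR = 1.645 × 2.058% = 3.385%; on $120,000,000 that is $4,062,000.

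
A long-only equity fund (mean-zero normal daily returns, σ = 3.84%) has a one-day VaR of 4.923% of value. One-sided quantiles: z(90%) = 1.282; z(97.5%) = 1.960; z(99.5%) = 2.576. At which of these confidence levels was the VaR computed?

90%

Implied z = VaR/σ = 4.923 / 3.84 = 1.282.
This matches z(90%) = 1.282.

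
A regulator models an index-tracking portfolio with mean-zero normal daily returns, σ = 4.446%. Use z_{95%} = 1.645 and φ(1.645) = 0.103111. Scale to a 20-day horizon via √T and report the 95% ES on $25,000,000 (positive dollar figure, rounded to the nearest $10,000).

σ_{20d} = 4.446% × √20 = 19.883%.
ES multiplier = φ(z)/(1−α) = 0.103111/0.05 = 2.062.
ES = 19.883% × 2.062 = 40.999%; on $25,000,000: $10,249,750.

$10,250,000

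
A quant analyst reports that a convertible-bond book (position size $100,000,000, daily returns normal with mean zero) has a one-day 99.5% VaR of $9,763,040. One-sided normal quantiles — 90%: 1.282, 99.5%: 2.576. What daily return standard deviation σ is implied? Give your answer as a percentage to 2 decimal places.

VaR as a fraction: $9,763,040 / $100,000,000 = 9.763%.
σ = VaR / z = 9.763% / 2.576 = 3.790%.

3.79%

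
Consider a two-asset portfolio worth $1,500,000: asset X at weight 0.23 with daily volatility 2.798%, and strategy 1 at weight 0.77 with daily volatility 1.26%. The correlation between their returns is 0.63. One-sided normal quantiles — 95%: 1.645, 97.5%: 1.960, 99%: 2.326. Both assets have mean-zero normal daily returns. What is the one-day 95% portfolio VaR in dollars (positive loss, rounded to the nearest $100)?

σ_p² = 0.23²·2.798² + 0.77²·1.26² + 2·0.63·0.23·0.77·2.798·1.26 = 2.1421 (%²).
σ_p = √2.1421 = 1.464%.
VaR = 1.645 × 1.464% = 2.408%; on $1,500,000 that is $36,120.

$36,100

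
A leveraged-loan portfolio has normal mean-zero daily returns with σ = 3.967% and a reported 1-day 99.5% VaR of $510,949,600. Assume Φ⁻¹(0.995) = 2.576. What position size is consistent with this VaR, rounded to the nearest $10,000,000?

VaR as a fraction of value: z·σ = 2.576 × 3.967% = 10.219%.
Position = $510,949,600 / 0.10219 = $5,000,000,000.

$5,000,000,000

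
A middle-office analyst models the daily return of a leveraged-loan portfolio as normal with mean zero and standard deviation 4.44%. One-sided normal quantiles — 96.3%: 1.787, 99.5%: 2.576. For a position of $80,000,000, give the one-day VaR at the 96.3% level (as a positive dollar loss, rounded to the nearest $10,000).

VaR = z·σ = 1.787 × 4.44% = 7.934%.
On $80,000,000: 0.07934 × $80,000,000 = $6,347,200.

$6,350,000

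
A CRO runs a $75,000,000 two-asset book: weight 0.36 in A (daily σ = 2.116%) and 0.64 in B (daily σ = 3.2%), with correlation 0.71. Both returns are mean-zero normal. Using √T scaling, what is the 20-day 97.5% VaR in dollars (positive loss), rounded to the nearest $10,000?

$17,380,000

σ_p = √(0.36²·2.116² + 0.64²·3.2² + 2·0.71·0.36·0.64·2.116·3.2) = 2.644%.
σ_{20d} = 2.644% × √20 = 11.824%.
z(97.5%) = 1.960.
VaR = 1.960 × 11.824% = 23.175%; on $75,000,000 that is $17,381,250.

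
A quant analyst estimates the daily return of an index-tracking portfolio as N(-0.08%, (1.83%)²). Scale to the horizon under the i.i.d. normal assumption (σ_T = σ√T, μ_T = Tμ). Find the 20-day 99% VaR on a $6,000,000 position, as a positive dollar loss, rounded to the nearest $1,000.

$1,238,000

At 99%, z = 2.326.
σ_{20d} = 1.83% × √20 = 8.184%; μ_{20d} = 20 × -0.08% = -1.600%.
VaR = −(-1.600%) + 2.326 × 8.184% = 20.636%.
On $6,000,000: 0.20636 × $6,000,000 = $1,238,160.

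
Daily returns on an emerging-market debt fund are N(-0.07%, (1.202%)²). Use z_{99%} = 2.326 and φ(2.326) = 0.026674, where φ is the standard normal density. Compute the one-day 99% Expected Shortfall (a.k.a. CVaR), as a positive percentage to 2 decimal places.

Tail multiplier: φ(z)/(1−α) = 0.026674 / 0.01 = 2.667.
ES = −(-0.07%) + 1.202% × 2.667 = 3.276%.

3.28%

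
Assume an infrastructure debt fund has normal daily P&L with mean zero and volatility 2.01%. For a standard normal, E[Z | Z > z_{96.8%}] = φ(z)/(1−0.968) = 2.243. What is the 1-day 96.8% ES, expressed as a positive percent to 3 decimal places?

4.508%

ES = 2.01% × 2.243 = 4.508%.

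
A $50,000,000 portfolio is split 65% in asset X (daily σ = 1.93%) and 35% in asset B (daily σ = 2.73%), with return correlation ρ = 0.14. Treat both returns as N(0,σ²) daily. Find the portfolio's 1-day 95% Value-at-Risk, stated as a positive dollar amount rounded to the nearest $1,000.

$1,382,000

σ_p² = 0.65²·1.93² + 0.35²·2.73² + 2·0.14·0.65·0.35·1.93·2.73 = 2.8224 (%²).
σ_p = √2.8224 = 1.680%.
At 95%, z = 1.645.
VaR = 1.645 × 1.680% = 2.764%; on $50,000,000 that is $1,382,000.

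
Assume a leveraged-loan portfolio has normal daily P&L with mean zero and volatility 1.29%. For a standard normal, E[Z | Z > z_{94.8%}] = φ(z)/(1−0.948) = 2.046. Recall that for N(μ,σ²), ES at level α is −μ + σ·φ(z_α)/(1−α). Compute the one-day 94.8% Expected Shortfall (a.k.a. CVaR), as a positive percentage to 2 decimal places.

2.64%

ES = 1.29% × 2.046 = 2.639%.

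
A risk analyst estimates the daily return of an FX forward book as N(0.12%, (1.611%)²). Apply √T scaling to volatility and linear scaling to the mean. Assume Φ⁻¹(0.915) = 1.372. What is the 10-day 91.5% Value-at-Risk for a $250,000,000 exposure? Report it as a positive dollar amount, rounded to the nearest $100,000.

$14,500,000

σ_{10d} = 1.611% × √10 = 5.094%; μ_{10d} = 10 × 0.12% = 1.200%.
VaR = −(1.200%) + 1.372 × 5.094% = 5.789%.
On $250,000,000: 0.05789 × $250,000,000 = $14,472,500.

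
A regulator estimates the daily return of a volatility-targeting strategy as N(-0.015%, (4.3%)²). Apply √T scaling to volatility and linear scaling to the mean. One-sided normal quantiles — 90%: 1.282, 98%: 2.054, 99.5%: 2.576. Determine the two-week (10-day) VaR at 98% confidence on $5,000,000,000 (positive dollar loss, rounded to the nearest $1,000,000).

$1,404,000,000

σ_{10d} = 4.3% × √10 = 13.598%; μ_{10d} = 10 × -0.015% = -0.150%.
VaR = −(-0.150%) + 2.054 × 13.598% = 28.080%.
On $5,000,000,000: 0.28080 × $5,000,000,000 = $1,404,000,000.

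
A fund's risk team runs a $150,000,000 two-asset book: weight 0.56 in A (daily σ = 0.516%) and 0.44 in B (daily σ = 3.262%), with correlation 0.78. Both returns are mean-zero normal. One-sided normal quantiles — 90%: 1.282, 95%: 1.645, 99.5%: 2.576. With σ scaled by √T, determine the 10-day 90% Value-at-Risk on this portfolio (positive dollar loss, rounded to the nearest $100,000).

σ_p = √(0.56²·0.516² + 0.44²·3.262² + 2·0.78·0.56·0.44·0.516·3.262) = 1.670%.
σ_{10d} = 1.670% × √10 = 5.281%.
VaR = 1.282 × 5.281% = 6.770%; on $150,000,000 that is $10,155,000.

$10,200,000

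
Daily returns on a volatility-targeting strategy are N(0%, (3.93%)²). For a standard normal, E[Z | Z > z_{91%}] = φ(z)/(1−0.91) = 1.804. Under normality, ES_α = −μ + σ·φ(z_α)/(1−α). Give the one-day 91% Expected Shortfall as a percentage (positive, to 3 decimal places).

ES = 3.93% × 1.804 = 7.090%.

7.090%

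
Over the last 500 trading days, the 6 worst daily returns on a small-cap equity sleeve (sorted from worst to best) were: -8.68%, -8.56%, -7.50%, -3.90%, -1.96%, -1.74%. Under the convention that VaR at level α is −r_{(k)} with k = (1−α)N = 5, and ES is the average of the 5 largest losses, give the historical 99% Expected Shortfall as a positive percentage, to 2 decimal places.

The 5 worst returns sum to -30.60%.
ES = −(-30.60%) / 5 = 6.12%.

6.12%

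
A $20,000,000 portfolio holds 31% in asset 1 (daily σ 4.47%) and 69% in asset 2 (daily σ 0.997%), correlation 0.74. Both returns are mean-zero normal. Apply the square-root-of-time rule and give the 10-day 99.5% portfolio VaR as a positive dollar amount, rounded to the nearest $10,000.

$3,180,000

σ_p = √(0.31²·4.47² + 0.69²·0.997² + 2·0.74·0.31·0.69·4.47·0.997) = 1.950%.
σ_{10d} = 1.950% × √10 = 6.166%.
z(99.5%) = 2.576.
VaR = 2.576 × 6.166% = 15.884%; on $20,000,000 that is $3,176,800.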